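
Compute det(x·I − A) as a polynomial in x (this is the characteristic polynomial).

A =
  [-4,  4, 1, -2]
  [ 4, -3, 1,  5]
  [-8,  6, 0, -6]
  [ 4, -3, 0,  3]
x^4 + 4*x^3

Expanding det(x·I − A) (e.g. by cofactor expansion or by noting that A is similar to its Jordan form J, which has the same characteristic polynomial as A) gives
  χ_A(x) = x^4 + 4*x^3
which factors as x^3*(x + 4). The eigenvalues (with algebraic multiplicities) are λ = -4 with multiplicity 1, λ = 0 with multiplicity 3.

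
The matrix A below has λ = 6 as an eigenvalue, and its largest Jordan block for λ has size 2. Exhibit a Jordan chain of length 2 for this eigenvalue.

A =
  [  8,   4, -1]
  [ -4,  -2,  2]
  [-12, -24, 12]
A Jordan chain for λ = 6 of length 2:
v_1 = (2, -4, -12)ᵀ
v_2 = (1, 0, 0)ᵀ

Let N = A − (6)·I. We want v_2 with N^2 v_2 = 0 but N^1 v_2 ≠ 0; then v_{j-1} := N · v_j for j = 2, …, 2.

Pick v_2 = (1, 0, 0)ᵀ.
Then v_1 = N · v_2 = (2, -4, -12)ᵀ.

Sanity check: (A − (6)·I) v_1 = (0, 0, 0)ᵀ = 0. ✓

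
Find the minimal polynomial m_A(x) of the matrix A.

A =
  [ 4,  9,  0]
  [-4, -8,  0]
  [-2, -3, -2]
x^2 + 4*x + 4

The characteristic polynomial is χ_A(x) = (x + 2)^3, so the eigenvalues are known. The minimal polynomial is
  m_A(x) = Π_λ (x − λ)^{k_λ}
where k_λ is the size of the *largest* Jordan block for λ (equivalently, the smallest k with (A − λI)^k v = 0 for every generalised eigenvector v of λ).

  λ = -2: largest Jordan block has size 2, contributing (x + 2)^2

So m_A(x) = (x + 2)^2 = x^2 + 4*x + 4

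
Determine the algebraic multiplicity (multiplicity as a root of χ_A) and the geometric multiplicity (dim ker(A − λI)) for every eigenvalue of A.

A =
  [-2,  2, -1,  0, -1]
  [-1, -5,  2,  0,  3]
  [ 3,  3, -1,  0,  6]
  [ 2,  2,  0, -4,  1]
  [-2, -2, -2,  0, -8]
λ = -4: alg = 5, geom = 2

Step 1 — factor the characteristic polynomial to read off the algebraic multiplicities:
  χ_A(x) = (x + 4)^5

Step 2 — compute geometric multiplicities via the rank-nullity identity g(λ) = n − rank(A − λI):
  rank(A − (-4)·I) = 3, so dim ker(A − (-4)·I) = n − 3 = 2

Summary:
  λ = -4: algebraic multiplicity = 5, geometric multiplicity = 2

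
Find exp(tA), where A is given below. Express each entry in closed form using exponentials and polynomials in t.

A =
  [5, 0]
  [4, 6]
e^{tA} =
  [exp(5*t), 0]
  [4*exp(6*t) - 4*exp(5*t), exp(6*t)]

Strategy: write A = P · J · P⁻¹ where J is a Jordan canonical form, so e^{tA} = P · e^{tJ} · P⁻¹, and e^{tJ} can be computed block-by-block.

A has Jordan form
J =
  [5, 0]
  [0, 6]
(up to reordering of blocks).

Per-block formulas:
  For a 1×1 block at λ = 6: exp(t · [6]) = [e^(6t)].
  For a 1×1 block at λ = 5: exp(t · [5]) = [e^(5t)].

After assembling e^{tJ} and conjugating by P, we get:

e^{tA} =
  [exp(5*t), 0]
  [4*exp(6*t) - 4*exp(5*t), exp(6*t)]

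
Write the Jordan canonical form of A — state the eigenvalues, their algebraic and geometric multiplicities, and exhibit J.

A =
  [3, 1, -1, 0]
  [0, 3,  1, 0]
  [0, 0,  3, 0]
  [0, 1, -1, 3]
J_3(3) ⊕ J_1(3)

The characteristic polynomial is
  det(x·I − A) = x^4 - 12*x^3 + 54*x^2 - 108*x + 81 = (x - 3)^4

Eigenvalues and multiplicities (the geometric multiplicity of λ is n − rank(A − λI), which equals the number of Jordan blocks for λ):
  λ = 3: algebraic multiplicity = 4, geometric multiplicity = 2

Determining the block sizes for each eigenvalue:
  λ = 3: with am = 4 and gm = 2, the partition is not yet determined (e.g. several partitions of 4 into 2 parts exist). Let N = A − (3)·I. Computing rank(N^1) = 2, rank(N^2) = 1, rank(N^3) = 0; the number of blocks of size ≥ j is rank(N^{j−1}) − rank(N^j), giving [2, 1, 1]. So we have 1 block(s) of size 3, 1 block(s) of size 1 → block sizes [3, 1]

Assembling the blocks gives a Jordan form
J =
  [3, 1, 0, 0]
  [0, 3, 1, 0]
  [0, 0, 3, 0]
  [0, 0, 0, 3]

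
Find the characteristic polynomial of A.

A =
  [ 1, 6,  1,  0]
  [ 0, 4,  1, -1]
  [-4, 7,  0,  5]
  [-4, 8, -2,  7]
x^4 - 12*x^3 + 54*x^2 - 108*x + 81

Expanding det(x·I − A) (e.g. by cofactor expansion or by noting that A is similar to its Jordan form J, which has the same characteristic polynomial as A) gives
  χ_A(x) = x^4 - 12*x^3 + 54*x^2 - 108*x + 81
which factors as (x - 3)^4. The eigenvalues (with algebraic multiplicities) are λ = 3 with multiplicity 4.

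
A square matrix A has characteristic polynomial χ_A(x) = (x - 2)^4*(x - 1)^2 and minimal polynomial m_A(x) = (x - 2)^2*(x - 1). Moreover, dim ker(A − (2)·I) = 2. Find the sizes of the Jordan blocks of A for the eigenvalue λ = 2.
Block sizes for λ = 2: [2, 2]

Step 1 — from the characteristic polynomial, algebraic multiplicity of λ = 2 is 4. From dim ker(A − (2)·I) = 2, there are exactly 2 Jordan blocks for λ = 2.
Step 2 — from the minimal polynomial, the factor (x − 2)^2 tells us the largest block for λ = 2 has size 2.
Step 3 — with total size 4, 2 blocks, and largest block 2, the block sizes (in nonincreasing order) are [2, 2].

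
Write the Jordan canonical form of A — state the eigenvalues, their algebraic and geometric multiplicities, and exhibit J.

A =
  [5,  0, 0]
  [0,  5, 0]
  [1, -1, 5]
J_2(5) ⊕ J_1(5)

The characteristic polynomial is
  det(x·I − A) = x^3 - 15*x^2 + 75*x - 125 = (x - 5)^3

Eigenvalues and multiplicities (the geometric multiplicity of λ is n − rank(A − λI), which equals the number of Jordan blocks for λ):
  λ = 5: algebraic multiplicity = 3, geometric multiplicity = 2

Determining the block sizes for each eigenvalue:
  λ = 5: 2 blocks summing to 3 forces exactly one block of size 2 and the rest size 1 → block sizes [2, 1]

Assembling the blocks gives a Jordan form
J =
  [5, 1, 0]
  [0, 5, 0]
  [0, 0, 5]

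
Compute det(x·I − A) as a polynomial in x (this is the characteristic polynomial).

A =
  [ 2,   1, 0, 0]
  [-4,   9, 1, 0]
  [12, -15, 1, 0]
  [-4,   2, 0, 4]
x^4 - 16*x^3 + 96*x^2 - 256*x + 256

Expanding det(x·I − A) (e.g. by cofactor expansion or by noting that A is similar to its Jordan form J, which has the same characteristic polynomial as A) gives
  χ_A(x) = x^4 - 16*x^3 + 96*x^2 - 256*x + 256
which factors as (x - 4)^4. The eigenvalues (with algebraic multiplicities) are λ = 4 with multiplicity 4.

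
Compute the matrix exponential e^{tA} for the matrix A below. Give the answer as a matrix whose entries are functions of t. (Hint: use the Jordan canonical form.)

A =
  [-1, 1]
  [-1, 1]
e^{tA} =
  [1 - t, t]
  [-t, t + 1]

Strategy: write A = P · J · P⁻¹ where J is a Jordan canonical form, so e^{tA} = P · e^{tJ} · P⁻¹, and e^{tJ} can be computed block-by-block.

A has Jordan form
J =
  [0, 1]
  [0, 0]
(up to reordering of blocks).

Per-block formulas:
  For a 2×2 Jordan block J_2(0): exp(t · J_2(0)) = e^(0t)·(I + t·N), where N is the 2×2 nilpotent shift.

After assembling e^{tJ} and conjugating by P, we get:

e^{tA} =
  [1 - t, t]
  [-t, t + 1]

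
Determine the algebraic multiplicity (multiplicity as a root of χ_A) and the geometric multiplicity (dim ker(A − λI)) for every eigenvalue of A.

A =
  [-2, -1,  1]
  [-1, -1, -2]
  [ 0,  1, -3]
λ = -2: alg = 3, geom = 1

Step 1 — factor the characteristic polynomial to read off the algebraic multiplicities:
  χ_A(x) = (x + 2)^3

Step 2 — compute geometric multiplicities via the rank-nullity identity g(λ) = n − rank(A − λI):
  rank(A − (-2)·I) = 2, so dim ker(A − (-2)·I) = n − 2 = 1

Summary:
  λ = -2: algebraic multiplicity = 3, geometric multiplicity = 1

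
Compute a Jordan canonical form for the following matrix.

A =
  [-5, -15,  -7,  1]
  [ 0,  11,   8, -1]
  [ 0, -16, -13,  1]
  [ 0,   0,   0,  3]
J_2(-5) ⊕ J_2(3)

The characteristic polynomial is
  det(x·I − A) = x^4 + 4*x^3 - 26*x^2 - 60*x + 225 = (x - 3)^2*(x + 5)^2

Eigenvalues and multiplicities (the geometric multiplicity of λ is n − rank(A − λI), which equals the number of Jordan blocks for λ):
  λ = -5: algebraic multiplicity = 2, geometric multiplicity = 1
  λ = 3: algebraic multiplicity = 2, geometric multiplicity = 1

Determining the block sizes for each eigenvalue:
  λ = -5: one block (gm = 1), so the single block has size am = 2 → block sizes [2]
  λ = 3: one block (gm = 1), so the single block has size am = 2 → block sizes [2]

Assembling the blocks gives a Jordan form
J =
  [-5,  1, 0, 0]
  [ 0, -5, 0, 0]
  [ 0,  0, 3, 1]
  [ 0,  0, 0, 3]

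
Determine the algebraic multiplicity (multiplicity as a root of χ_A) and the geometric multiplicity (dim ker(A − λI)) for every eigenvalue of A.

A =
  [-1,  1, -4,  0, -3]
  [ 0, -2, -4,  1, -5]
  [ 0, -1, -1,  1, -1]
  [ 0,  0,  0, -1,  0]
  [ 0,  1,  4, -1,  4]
λ = -1: alg = 4, geom = 2; λ = 3: alg = 1, geom = 1

Step 1 — factor the characteristic polynomial to read off the algebraic multiplicities:
  χ_A(x) = (x - 3)*(x + 1)^4

Step 2 — compute geometric multiplicities via the rank-nullity identity g(λ) = n − rank(A − λI):
  rank(A − (-1)·I) = 3, so dim ker(A − (-1)·I) = n − 3 = 2
  rank(A − (3)·I) = 4, so dim ker(A − (3)·I) = n − 4 = 1

Summary:
  λ = -1: algebraic multiplicity = 4, geometric multiplicity = 2
  λ = 3: algebraic multiplicity = 1, geometric multiplicity = 1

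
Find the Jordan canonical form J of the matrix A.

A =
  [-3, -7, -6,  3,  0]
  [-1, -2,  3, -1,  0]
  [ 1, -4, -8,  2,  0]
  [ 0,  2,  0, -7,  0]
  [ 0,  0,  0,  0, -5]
J_3(-5) ⊕ J_1(-5) ⊕ J_1(-5)

The characteristic polynomial is
  det(x·I − A) = x^5 + 25*x^4 + 250*x^3 + 1250*x^2 + 3125*x + 3125 = (x + 5)^5

Eigenvalues and multiplicities (the geometric multiplicity of λ is n − rank(A − λI), which equals the number of Jordan blocks for λ):
  λ = -5: algebraic multiplicity = 5, geometric multiplicity = 3

Determining the block sizes for each eigenvalue:
  λ = -5: with am = 5 and gm = 3, the partition is not yet determined (e.g. several partitions of 5 into 3 parts exist). Let N = A − (-5)·I. Computing rank(N^1) = 2, rank(N^2) = 1, rank(N^3) = 0; the number of blocks of size ≥ j is rank(N^{j−1}) − rank(N^j), giving [3, 1, 1]. So we have 1 block(s) of size 3, 2 block(s) of size 1 → block sizes [3, 1, 1]

Assembling the blocks gives a Jordan form
J =
  [-5,  1,  0,  0,  0]
  [ 0, -5,  1,  0,  0]
  [ 0,  0, -5,  0,  0]
  [ 0,  0,  0, -5,  0]
  [ 0,  0,  0,  0, -5]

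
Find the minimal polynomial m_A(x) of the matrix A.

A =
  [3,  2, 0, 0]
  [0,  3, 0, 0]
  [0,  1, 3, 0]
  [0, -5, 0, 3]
x^2 - 6*x + 9

The characteristic polynomial is χ_A(x) = (x - 3)^4, so the eigenvalues are known. The minimal polynomial is
  m_A(x) = Π_λ (x − λ)^{k_λ}
where k_λ is the size of the *largest* Jordan block for λ (equivalently, the smallest k with (A − λI)^k v = 0 for every generalised eigenvector v of λ).

  λ = 3: largest Jordan block has size 2, contributing (x − 3)^2

So m_A(x) = (x - 3)^2 = x^2 - 6*x + 9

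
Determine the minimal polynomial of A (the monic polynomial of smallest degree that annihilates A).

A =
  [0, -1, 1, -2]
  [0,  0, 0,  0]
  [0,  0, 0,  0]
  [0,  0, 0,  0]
x^2

The characteristic polynomial is χ_A(x) = x^4, so the eigenvalues are known. The minimal polynomial is
  m_A(x) = Π_λ (x − λ)^{k_λ}
where k_λ is the size of the *largest* Jordan block for λ (equivalently, the smallest k with (A − λI)^k v = 0 for every generalised eigenvector v of λ).

  λ = 0: largest Jordan block has size 2, contributing (x − 0)^2

So m_A(x) = x^2 = x^2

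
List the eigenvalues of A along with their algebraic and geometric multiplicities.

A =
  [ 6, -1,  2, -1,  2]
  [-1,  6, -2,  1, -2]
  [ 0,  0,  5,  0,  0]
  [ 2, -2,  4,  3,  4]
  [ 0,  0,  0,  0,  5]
λ = 5: alg = 5, geom = 4

Step 1 — factor the characteristic polynomial to read off the algebraic multiplicities:
  χ_A(x) = (x - 5)^5

Step 2 — compute geometric multiplicities via the rank-nullity identity g(λ) = n − rank(A − λI):
  rank(A − (5)·I) = 1, so dim ker(A − (5)·I) = n − 1 = 4

Summary:
  λ = 5: algebraic multiplicity = 5, geometric multiplicity = 4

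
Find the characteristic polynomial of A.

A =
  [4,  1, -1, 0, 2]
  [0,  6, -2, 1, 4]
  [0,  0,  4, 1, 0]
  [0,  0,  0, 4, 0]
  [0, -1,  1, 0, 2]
x^5 - 20*x^4 + 160*x^3 - 640*x^2 + 1280*x - 1024

Expanding det(x·I − A) (e.g. by cofactor expansion or by noting that A is similar to its Jordan form J, which has the same characteristic polynomial as A) gives
  χ_A(x) = x^5 - 20*x^4 + 160*x^3 - 640*x^2 + 1280*x - 1024
which factors as (x - 4)^5. The eigenvalues (with algebraic multiplicities) are λ = 4 with multiplicity 5.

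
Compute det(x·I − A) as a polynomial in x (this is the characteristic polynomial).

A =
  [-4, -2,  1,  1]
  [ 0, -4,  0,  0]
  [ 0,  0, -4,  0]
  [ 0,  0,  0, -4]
x^4 + 16*x^3 + 96*x^2 + 256*x + 256

Expanding det(x·I − A) (e.g. by cofactor expansion or by noting that A is similar to its Jordan form J, which has the same characteristic polynomial as A) gives
  χ_A(x) = x^4 + 16*x^3 + 96*x^2 + 256*x + 256
which factors as (x + 4)^4. The eigenvalues (with algebraic multiplicities) are λ = -4 with multiplicity 4.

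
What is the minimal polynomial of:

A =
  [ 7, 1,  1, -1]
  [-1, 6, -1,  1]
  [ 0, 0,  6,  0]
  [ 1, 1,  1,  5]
x^3 - 18*x^2 + 108*x - 216

The characteristic polynomial is χ_A(x) = (x - 6)^4, so the eigenvalues are known. The minimal polynomial is
  m_A(x) = Π_λ (x − λ)^{k_λ}
where k_λ is the size of the *largest* Jordan block for λ (equivalently, the smallest k with (A − λI)^k v = 0 for every generalised eigenvector v of λ).

  λ = 6: largest Jordan block has size 3, contributing (x − 6)^3

So m_A(x) = (x - 6)^3 = x^3 - 18*x^2 + 108*x - 216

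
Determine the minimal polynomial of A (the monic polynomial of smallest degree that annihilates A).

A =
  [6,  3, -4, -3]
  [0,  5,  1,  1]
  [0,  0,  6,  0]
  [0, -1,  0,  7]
x^3 - 18*x^2 + 108*x - 216

The characteristic polynomial is χ_A(x) = (x - 6)^4, so the eigenvalues are known. The minimal polynomial is
  m_A(x) = Π_λ (x − λ)^{k_λ}
where k_λ is the size of the *largest* Jordan block for λ (equivalently, the smallest k with (A − λI)^k v = 0 for every generalised eigenvector v of λ).

  λ = 6: largest Jordan block has size 3, contributing (x − 6)^3

So m_A(x) = (x - 6)^3 = x^3 - 18*x^2 + 108*x - 216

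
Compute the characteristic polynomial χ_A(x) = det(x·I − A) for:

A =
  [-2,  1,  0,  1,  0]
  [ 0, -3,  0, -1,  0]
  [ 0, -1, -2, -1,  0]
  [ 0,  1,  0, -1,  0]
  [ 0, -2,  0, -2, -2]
x^5 + 10*x^4 + 40*x^3 + 80*x^2 + 80*x + 32

Expanding det(x·I − A) (e.g. by cofactor expansion or by noting that A is similar to its Jordan form J, which has the same characteristic polynomial as A) gives
  χ_A(x) = x^5 + 10*x^4 + 40*x^3 + 80*x^2 + 80*x + 32
which factors as (x + 2)^5. The eigenvalues (with algebraic multiplicities) are λ = -2 with multiplicity 5.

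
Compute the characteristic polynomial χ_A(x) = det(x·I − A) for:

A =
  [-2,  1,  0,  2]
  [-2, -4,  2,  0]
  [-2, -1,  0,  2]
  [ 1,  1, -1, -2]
x^4 + 8*x^3 + 24*x^2 + 32*x + 16

Expanding det(x·I − A) (e.g. by cofactor expansion or by noting that A is similar to its Jordan form J, which has the same characteristic polynomial as A) gives
  χ_A(x) = x^4 + 8*x^3 + 24*x^2 + 32*x + 16
which factors as (x + 2)^4. The eigenvalues (with algebraic multiplicities) are λ = -2 with multiplicity 4.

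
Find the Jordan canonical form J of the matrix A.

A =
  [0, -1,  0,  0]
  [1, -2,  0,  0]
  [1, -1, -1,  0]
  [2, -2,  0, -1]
J_2(-1) ⊕ J_1(-1) ⊕ J_1(-1)

The characteristic polynomial is
  det(x·I − A) = x^4 + 4*x^3 + 6*x^2 + 4*x + 1 = (x + 1)^4

Eigenvalues and multiplicities (the geometric multiplicity of λ is n − rank(A − λI), which equals the number of Jordan blocks for λ):
  λ = -1: algebraic multiplicity = 4, geometric multiplicity = 3

Determining the block sizes for each eigenvalue:
  λ = -1: 3 blocks summing to 4 forces exactly one block of size 2 and the rest size 1 → block sizes [2, 1, 1]

Assembling the blocks gives a Jordan form
J =
  [-1,  1,  0,  0]
  [ 0, -1,  0,  0]
  [ 0,  0, -1,  0]
  [ 0,  0,  0, -1]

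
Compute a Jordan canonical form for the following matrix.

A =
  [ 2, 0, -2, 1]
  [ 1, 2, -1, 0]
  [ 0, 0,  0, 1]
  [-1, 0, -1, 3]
J_1(1) ⊕ J_2(2) ⊕ J_1(2)

The characteristic polynomial is
  det(x·I − A) = x^4 - 7*x^3 + 18*x^2 - 20*x + 8 = (x - 2)^3*(x - 1)

Eigenvalues and multiplicities (the geometric multiplicity of λ is n − rank(A − λI), which equals the number of Jordan blocks for λ):
  λ = 1: algebraic multiplicity = 1, geometric multiplicity = 1
  λ = 2: algebraic multiplicity = 3, geometric multiplicity = 2

Determining the block sizes for each eigenvalue:
  λ = 1: one block (gm = 1), so the single block has size am = 1 → block sizes [1]
  λ = 2: 2 blocks summing to 3 forces exactly one block of size 2 and the rest size 1 → block sizes [2, 1]

Assembling the blocks gives a Jordan form
J =
  [1, 0, 0, 0]
  [0, 2, 1, 0]
  [0, 0, 2, 0]
  [0, 0, 0, 2]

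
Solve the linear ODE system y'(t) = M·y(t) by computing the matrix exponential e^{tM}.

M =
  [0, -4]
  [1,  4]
e^{tM} =
  [-2*t*exp(2*t) + exp(2*t), -4*t*exp(2*t)]
  [t*exp(2*t), 2*t*exp(2*t) + exp(2*t)]

Strategy: write M = P · J · P⁻¹ where J is a Jordan canonical form, so e^{tM} = P · e^{tJ} · P⁻¹, and e^{tJ} can be computed block-by-block.

M has Jordan form
J =
  [2, 1]
  [0, 2]
(up to reordering of blocks).

Per-block formulas:
  For a 2×2 Jordan block J_2(2): exp(t · J_2(2)) = e^(2t)·(I + t·N), where N is the 2×2 nilpotent shift.

After assembling e^{tJ} and conjugating by P, we get:

e^{tM} =
  [-2*t*exp(2*t) + exp(2*t), -4*t*exp(2*t)]
  [t*exp(2*t), 2*t*exp(2*t) + exp(2*t)]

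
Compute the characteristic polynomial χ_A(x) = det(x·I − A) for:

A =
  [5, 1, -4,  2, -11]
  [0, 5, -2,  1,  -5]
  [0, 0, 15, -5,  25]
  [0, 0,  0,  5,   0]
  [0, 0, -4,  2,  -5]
x^5 - 25*x^4 + 250*x^3 - 1250*x^2 + 3125*x - 3125

Expanding det(x·I − A) (e.g. by cofactor expansion or by noting that A is similar to its Jordan form J, which has the same characteristic polynomial as A) gives
  χ_A(x) = x^5 - 25*x^4 + 250*x^3 - 1250*x^2 + 3125*x - 3125
which factors as (x - 5)^5. The eigenvalues (with algebraic multiplicities) are λ = 5 with multiplicity 5.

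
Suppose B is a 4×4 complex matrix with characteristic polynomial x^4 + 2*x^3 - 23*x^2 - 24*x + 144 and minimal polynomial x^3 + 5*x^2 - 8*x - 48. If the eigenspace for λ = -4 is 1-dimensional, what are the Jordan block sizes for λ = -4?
Block sizes for λ = -4: [2]

Step 1 — from the characteristic polynomial, algebraic multiplicity of λ = -4 is 2. From dim ker(B − (-4)·I) = 1, there are exactly 1 Jordan blocks for λ = -4.
Step 2 — from the minimal polynomial, the factor (x + 4)^2 tells us the largest block for λ = -4 has size 2.
Step 3 — with total size 2, 1 blocks, and largest block 2, the block sizes (in nonincreasing order) are [2].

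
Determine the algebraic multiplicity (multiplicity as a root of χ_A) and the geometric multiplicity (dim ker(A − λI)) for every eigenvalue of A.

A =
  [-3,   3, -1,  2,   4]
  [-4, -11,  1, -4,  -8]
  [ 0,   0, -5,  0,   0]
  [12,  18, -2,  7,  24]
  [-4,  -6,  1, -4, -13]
λ = -5: alg = 5, geom = 3

Step 1 — factor the characteristic polynomial to read off the algebraic multiplicities:
  χ_A(x) = (x + 5)^5

Step 2 — compute geometric multiplicities via the rank-nullity identity g(λ) = n − rank(A − λI):
  rank(A − (-5)·I) = 2, so dim ker(A − (-5)·I) = n − 2 = 3

Summary:
  λ = -5: algebraic multiplicity = 5, geometric multiplicity = 3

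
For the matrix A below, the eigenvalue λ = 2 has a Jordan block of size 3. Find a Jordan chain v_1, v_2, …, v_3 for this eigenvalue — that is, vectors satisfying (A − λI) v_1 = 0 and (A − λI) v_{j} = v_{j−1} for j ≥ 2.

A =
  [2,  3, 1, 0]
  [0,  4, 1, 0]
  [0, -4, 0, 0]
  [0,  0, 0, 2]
A Jordan chain for λ = 2 of length 3:
v_1 = (2, 0, 0, 0)ᵀ
v_2 = (3, 2, -4, 0)ᵀ
v_3 = (0, 1, 0, 0)ᵀ

Let N = A − (2)·I. We want v_3 with N^3 v_3 = 0 but N^2 v_3 ≠ 0; then v_{j-1} := N · v_j for j = 3, …, 2.

Pick v_3 = (0, 1, 0, 0)ᵀ.
Then v_2 = N · v_3 = (3, 2, -4, 0)ᵀ.
Then v_1 = N · v_2 = (2, 0, 0, 0)ᵀ.

Sanity check: (A − (2)·I) v_1 = (0, 0, 0, 0)ᵀ = 0. ✓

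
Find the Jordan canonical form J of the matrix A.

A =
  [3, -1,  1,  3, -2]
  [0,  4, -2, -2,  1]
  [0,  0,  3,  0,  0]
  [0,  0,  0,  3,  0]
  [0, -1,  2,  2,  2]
J_3(3) ⊕ J_1(3) ⊕ J_1(3)

The characteristic polynomial is
  det(x·I − A) = x^5 - 15*x^4 + 90*x^3 - 270*x^2 + 405*x - 243 = (x - 3)^5

Eigenvalues and multiplicities (the geometric multiplicity of λ is n − rank(A − λI), which equals the number of Jordan blocks for λ):
  λ = 3: algebraic multiplicity = 5, geometric multiplicity = 3

Determining the block sizes for each eigenvalue:
  λ = 3: with am = 5 and gm = 3, the partition is not yet determined (e.g. several partitions of 5 into 3 parts exist). Let N = A − (3)·I. Computing rank(N^1) = 2, rank(N^2) = 1, rank(N^3) = 0; the number of blocks of size ≥ j is rank(N^{j−1}) − rank(N^j), giving [3, 1, 1]. So we have 1 block(s) of size 3, 2 block(s) of size 1 → block sizes [3, 1, 1]

Assembling the blocks gives a Jordan form
J =
  [3, 1, 0, 0, 0]
  [0, 3, 1, 0, 0]
  [0, 0, 3, 0, 0]
  [0, 0, 0, 3, 0]
  [0, 0, 0, 0, 3]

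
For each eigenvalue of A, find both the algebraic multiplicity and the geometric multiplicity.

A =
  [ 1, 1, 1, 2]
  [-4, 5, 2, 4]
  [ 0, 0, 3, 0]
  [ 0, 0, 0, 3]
λ = 3: alg = 4, geom = 3

Step 1 — factor the characteristic polynomial to read off the algebraic multiplicities:
  χ_A(x) = (x - 3)^4

Step 2 — compute geometric multiplicities via the rank-nullity identity g(λ) = n − rank(A − λI):
  rank(A − (3)·I) = 1, so dim ker(A − (3)·I) = n − 1 = 3

Summary:
  λ = 3: algebraic multiplicity = 4, geometric multiplicity = 3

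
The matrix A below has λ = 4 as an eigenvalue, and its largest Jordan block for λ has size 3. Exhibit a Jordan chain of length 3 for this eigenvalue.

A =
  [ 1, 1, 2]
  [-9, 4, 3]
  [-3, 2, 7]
A Jordan chain for λ = 4 of length 3:
v_1 = (-6, 18, -18)ᵀ
v_2 = (-3, -9, -3)ᵀ
v_3 = (1, 0, 0)ᵀ

Let N = A − (4)·I. We want v_3 with N^3 v_3 = 0 but N^2 v_3 ≠ 0; then v_{j-1} := N · v_j for j = 3, …, 2.

Pick v_3 = (1, 0, 0)ᵀ.
Then v_2 = N · v_3 = (-3, -9, -3)ᵀ.
Then v_1 = N · v_2 = (-6, 18, -18)ᵀ.

Sanity check: (A − (4)·I) v_1 = (0, 0, 0)ᵀ = 0. ✓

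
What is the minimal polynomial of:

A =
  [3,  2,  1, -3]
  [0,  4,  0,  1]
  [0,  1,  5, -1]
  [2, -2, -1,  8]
x^3 - 15*x^2 + 75*x - 125

The characteristic polynomial is χ_A(x) = (x - 5)^4, so the eigenvalues are known. The minimal polynomial is
  m_A(x) = Π_λ (x − λ)^{k_λ}
where k_λ is the size of the *largest* Jordan block for λ (equivalently, the smallest k with (A − λI)^k v = 0 for every generalised eigenvector v of λ).

  λ = 5: largest Jordan block has size 3, contributing (x − 5)^3

So m_A(x) = (x - 5)^3 = x^3 - 15*x^2 + 75*x - 125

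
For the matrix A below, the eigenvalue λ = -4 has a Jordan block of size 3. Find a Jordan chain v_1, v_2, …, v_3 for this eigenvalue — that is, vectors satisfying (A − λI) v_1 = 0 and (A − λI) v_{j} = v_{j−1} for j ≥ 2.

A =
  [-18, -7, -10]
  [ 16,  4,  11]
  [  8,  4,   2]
A Jordan chain for λ = -4 of length 3:
v_1 = (4, -8, 0)ᵀ
v_2 = (-14, 16, 8)ᵀ
v_3 = (1, 0, 0)ᵀ

Let N = A − (-4)·I. We want v_3 with N^3 v_3 = 0 but N^2 v_3 ≠ 0; then v_{j-1} := N · v_j for j = 3, …, 2.

Pick v_3 = (1, 0, 0)ᵀ.
Then v_2 = N · v_3 = (-14, 16, 8)ᵀ.
Then v_1 = N · v_2 = (4, -8, 0)ᵀ.

Sanity check: (A − (-4)·I) v_1 = (0, 0, 0)ᵀ = 0. ✓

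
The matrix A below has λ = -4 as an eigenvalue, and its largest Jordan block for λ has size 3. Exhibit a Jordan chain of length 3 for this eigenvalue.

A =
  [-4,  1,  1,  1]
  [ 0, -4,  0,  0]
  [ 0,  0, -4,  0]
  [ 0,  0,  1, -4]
A Jordan chain for λ = -4 of length 3:
v_1 = (1, 0, 0, 0)ᵀ
v_2 = (1, 0, 0, 1)ᵀ
v_3 = (0, 0, 1, 0)ᵀ

Let N = A − (-4)·I. We want v_3 with N^3 v_3 = 0 but N^2 v_3 ≠ 0; then v_{j-1} := N · v_j for j = 3, …, 2.

Pick v_3 = (0, 0, 1, 0)ᵀ.
Then v_2 = N · v_3 = (1, 0, 0, 1)ᵀ.
Then v_1 = N · v_2 = (1, 0, 0, 0)ᵀ.

Sanity check: (A − (-4)·I) v_1 = (0, 0, 0, 0)ᵀ = 0. ✓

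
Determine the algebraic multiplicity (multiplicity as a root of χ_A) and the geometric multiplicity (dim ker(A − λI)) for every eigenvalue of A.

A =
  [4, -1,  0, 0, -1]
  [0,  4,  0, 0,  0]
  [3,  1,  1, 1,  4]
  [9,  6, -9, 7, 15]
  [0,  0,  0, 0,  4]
λ = 4: alg = 5, geom = 3

Step 1 — factor the characteristic polynomial to read off the algebraic multiplicities:
  χ_A(x) = (x - 4)^5

Step 2 — compute geometric multiplicities via the rank-nullity identity g(λ) = n − rank(A − λI):
  rank(A − (4)·I) = 2, so dim ker(A − (4)·I) = n − 2 = 3

Summary:
  λ = 4: algebraic multiplicity = 5, geometric multiplicity = 3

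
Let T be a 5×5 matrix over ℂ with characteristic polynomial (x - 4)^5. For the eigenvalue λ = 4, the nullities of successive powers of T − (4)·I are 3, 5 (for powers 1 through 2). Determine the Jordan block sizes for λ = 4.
Block sizes for λ = 4: [2, 2, 1]

From the dimensions of kernels of powers, the number of Jordan blocks of size at least j is d_j − d_{j−1} where d_j = dim ker(N^j) (with d_0 = 0). Computing the differences gives [3, 2].
The number of blocks of size exactly k is (#blocks of size ≥ k) − (#blocks of size ≥ k + 1), so the partition is: 1 block(s) of size 1, 2 block(s) of size 2.
In nonincreasing order the block sizes are [2, 2, 1].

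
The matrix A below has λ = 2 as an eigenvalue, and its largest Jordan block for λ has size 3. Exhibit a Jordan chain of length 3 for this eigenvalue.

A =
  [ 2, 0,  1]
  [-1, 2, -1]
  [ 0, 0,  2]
A Jordan chain for λ = 2 of length 3:
v_1 = (0, -1, 0)ᵀ
v_2 = (1, -1, 0)ᵀ
v_3 = (0, 0, 1)ᵀ

Let N = A − (2)·I. We want v_3 with N^3 v_3 = 0 but N^2 v_3 ≠ 0; then v_{j-1} := N · v_j for j = 3, …, 2.

Pick v_3 = (0, 0, 1)ᵀ.
Then v_2 = N · v_3 = (1, -1, 0)ᵀ.
Then v_1 = N · v_2 = (0, -1, 0)ᵀ.

Sanity check: (A − (2)·I) v_1 = (0, 0, 0)ᵀ = 0. ✓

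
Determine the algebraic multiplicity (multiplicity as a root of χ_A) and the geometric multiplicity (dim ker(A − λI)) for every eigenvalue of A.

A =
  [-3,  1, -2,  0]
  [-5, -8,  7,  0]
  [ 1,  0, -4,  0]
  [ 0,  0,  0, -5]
λ = -5: alg = 4, geom = 2

Step 1 — factor the characteristic polynomial to read off the algebraic multiplicities:
  χ_A(x) = (x + 5)^4

Step 2 — compute geometric multiplicities via the rank-nullity identity g(λ) = n − rank(A − λI):
  rank(A − (-5)·I) = 2, so dim ker(A − (-5)·I) = n − 2 = 2

Summary:
  λ = -5: algebraic multiplicity = 4, geometric multiplicity = 2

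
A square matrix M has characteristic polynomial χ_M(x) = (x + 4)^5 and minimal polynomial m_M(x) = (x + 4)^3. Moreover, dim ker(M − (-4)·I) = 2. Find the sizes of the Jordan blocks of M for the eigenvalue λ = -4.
Block sizes for λ = -4: [3, 2]

Step 1 — from the characteristic polynomial, algebraic multiplicity of λ = -4 is 5. From dim ker(M − (-4)·I) = 2, there are exactly 2 Jordan blocks for λ = -4.
Step 2 — from the minimal polynomial, the factor (x + 4)^3 tells us the largest block for λ = -4 has size 3.
Step 3 — with total size 5, 2 blocks, and largest block 3, the block sizes (in nonincreasing order) are [3, 2].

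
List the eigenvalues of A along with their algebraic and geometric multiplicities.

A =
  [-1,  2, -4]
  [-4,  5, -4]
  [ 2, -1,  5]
λ = 3: alg = 3, geom = 2

Step 1 — factor the characteristic polynomial to read off the algebraic multiplicities:
  χ_A(x) = (x - 3)^3

Step 2 — compute geometric multiplicities via the rank-nullity identity g(λ) = n − rank(A − λI):
  rank(A − (3)·I) = 1, so dim ker(A − (3)·I) = n − 1 = 2

Summary:
  λ = 3: algebraic multiplicity = 3, geometric multiplicity = 2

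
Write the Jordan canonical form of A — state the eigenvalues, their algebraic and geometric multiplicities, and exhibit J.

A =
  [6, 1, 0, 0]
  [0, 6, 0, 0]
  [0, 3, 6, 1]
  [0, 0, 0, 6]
J_2(6) ⊕ J_2(6)

The characteristic polynomial is
  det(x·I − A) = x^4 - 24*x^3 + 216*x^2 - 864*x + 1296 = (x - 6)^4

Eigenvalues and multiplicities (the geometric multiplicity of λ is n − rank(A − λI), which equals the number of Jordan blocks for λ):
  λ = 6: algebraic multiplicity = 4, geometric multiplicity = 2

Determining the block sizes for each eigenvalue:
  λ = 6: with am = 4 and gm = 2, the partition is not yet determined (e.g. several partitions of 4 into 2 parts exist). Let N = A − (6)·I. Computing rank(N^1) = 2, rank(N^2) = 0; the number of blocks of size ≥ j is rank(N^{j−1}) − rank(N^j), giving [2, 2]. So we have 2 block(s) of size 2 → block sizes [2, 2]

Assembling the blocks gives a Jordan form
J =
  [6, 1, 0, 0]
  [0, 6, 0, 0]
  [0, 0, 6, 1]
  [0, 0, 0, 6]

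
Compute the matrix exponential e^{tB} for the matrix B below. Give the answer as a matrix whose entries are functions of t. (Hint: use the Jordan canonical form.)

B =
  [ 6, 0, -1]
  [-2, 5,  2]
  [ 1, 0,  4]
e^{tB} =
  [t*exp(5*t) + exp(5*t), 0, -t*exp(5*t)]
  [-2*t*exp(5*t), exp(5*t), 2*t*exp(5*t)]
  [t*exp(5*t), 0, -t*exp(5*t) + exp(5*t)]

Strategy: write B = P · J · P⁻¹ where J is a Jordan canonical form, so e^{tB} = P · e^{tJ} · P⁻¹, and e^{tJ} can be computed block-by-block.

B has Jordan form
J =
  [5, 1, 0]
  [0, 5, 0]
  [0, 0, 5]
(up to reordering of blocks).

Per-block formulas:
  For a 1×1 block at λ = 5: exp(t · [5]) = [e^(5t)].
  For a 2×2 Jordan block J_2(5): exp(t · J_2(5)) = e^(5t)·(I + t·N), where N is the 2×2 nilpotent shift.

After assembling e^{tJ} and conjugating by P, we get:

e^{tB} =
  [t*exp(5*t) + exp(5*t), 0, -t*exp(5*t)]
  [-2*t*exp(5*t), exp(5*t), 2*t*exp(5*t)]
  [t*exp(5*t), 0, -t*exp(5*t) + exp(5*t)]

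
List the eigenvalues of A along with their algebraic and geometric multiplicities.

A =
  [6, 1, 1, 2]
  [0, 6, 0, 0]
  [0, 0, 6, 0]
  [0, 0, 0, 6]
λ = 6: alg = 4, geom = 3

Step 1 — factor the characteristic polynomial to read off the algebraic multiplicities:
  χ_A(x) = (x - 6)^4

Step 2 — compute geometric multiplicities via the rank-nullity identity g(λ) = n − rank(A − λI):
  rank(A − (6)·I) = 1, so dim ker(A − (6)·I) = n − 1 = 3

Summary:
  λ = 6: algebraic multiplicity = 4, geometric multiplicity = 3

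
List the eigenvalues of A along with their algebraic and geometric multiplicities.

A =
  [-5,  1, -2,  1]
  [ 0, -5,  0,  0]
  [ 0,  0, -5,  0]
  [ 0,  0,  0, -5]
λ = -5: alg = 4, geom = 3

Step 1 — factor the characteristic polynomial to read off the algebraic multiplicities:
  χ_A(x) = (x + 5)^4

Step 2 — compute geometric multiplicities via the rank-nullity identity g(λ) = n − rank(A − λI):
  rank(A − (-5)·I) = 1, so dim ker(A − (-5)·I) = n − 1 = 3

Summary:
  λ = -5: algebraic multiplicity = 4, geometric multiplicity = 3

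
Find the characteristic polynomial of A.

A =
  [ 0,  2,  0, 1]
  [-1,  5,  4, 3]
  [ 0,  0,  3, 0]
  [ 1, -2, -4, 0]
x^4 - 8*x^3 + 22*x^2 - 24*x + 9

Expanding det(x·I − A) (e.g. by cofactor expansion or by noting that A is similar to its Jordan form J, which has the same characteristic polynomial as A) gives
  χ_A(x) = x^4 - 8*x^3 + 22*x^2 - 24*x + 9
which factors as (x - 3)^2*(x - 1)^2. The eigenvalues (with algebraic multiplicities) are λ = 1 with multiplicity 2, λ = 3 with multiplicity 2.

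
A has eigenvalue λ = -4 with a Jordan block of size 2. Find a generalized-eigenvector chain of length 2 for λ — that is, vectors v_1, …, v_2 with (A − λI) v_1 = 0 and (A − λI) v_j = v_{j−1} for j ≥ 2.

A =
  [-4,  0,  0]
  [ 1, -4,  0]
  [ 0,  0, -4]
A Jordan chain for λ = -4 of length 2:
v_1 = (0, 1, 0)ᵀ
v_2 = (1, 0, 0)ᵀ

Let N = A − (-4)·I. We want v_2 with N^2 v_2 = 0 but N^1 v_2 ≠ 0; then v_{j-1} := N · v_j for j = 2, …, 2.

Pick v_2 = (1, 0, 0)ᵀ.
Then v_1 = N · v_2 = (0, 1, 0)ᵀ.

Sanity check: (A − (-4)·I) v_1 = (0, 0, 0)ᵀ = 0. ✓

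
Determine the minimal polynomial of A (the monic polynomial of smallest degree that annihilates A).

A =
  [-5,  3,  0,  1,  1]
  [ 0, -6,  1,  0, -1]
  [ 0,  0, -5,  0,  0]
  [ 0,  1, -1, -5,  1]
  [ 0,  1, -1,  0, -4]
x^3 + 15*x^2 + 75*x + 125

The characteristic polynomial is χ_A(x) = (x + 5)^5, so the eigenvalues are known. The minimal polynomial is
  m_A(x) = Π_λ (x − λ)^{k_λ}
where k_λ is the size of the *largest* Jordan block for λ (equivalently, the smallest k with (A − λI)^k v = 0 for every generalised eigenvector v of λ).

  λ = -5: largest Jordan block has size 3, contributing (x + 5)^3

So m_A(x) = (x + 5)^3 = x^3 + 15*x^2 + 75*x + 125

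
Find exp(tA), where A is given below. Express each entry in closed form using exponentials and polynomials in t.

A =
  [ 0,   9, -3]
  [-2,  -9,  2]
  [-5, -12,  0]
e^{tA} =
  [3*t^2*exp(-3*t) + 3*t*exp(-3*t) + exp(-3*t), 9*t^2*exp(-3*t)/2 + 9*t*exp(-3*t), -3*t*exp(-3*t)]
  [-2*t^2*exp(-3*t) - 2*t*exp(-3*t), -3*t^2*exp(-3*t) - 6*t*exp(-3*t) + exp(-3*t), 2*t*exp(-3*t)]
  [-3*t^2*exp(-3*t) - 5*t*exp(-3*t), -9*t^2*exp(-3*t)/2 - 12*t*exp(-3*t), 3*t*exp(-3*t) + exp(-3*t)]

Strategy: write A = P · J · P⁻¹ where J is a Jordan canonical form, so e^{tA} = P · e^{tJ} · P⁻¹, and e^{tJ} can be computed block-by-block.

A has Jordan form
J =
  [-3,  1,  0]
  [ 0, -3,  1]
  [ 0,  0, -3]
(up to reordering of blocks).

Per-block formulas:
  For a 3×3 Jordan block J_3(-3): exp(t · J_3(-3)) = e^(-3t)·(I + t·N + (t^2/2)·N^2), where N is the 3×3 nilpotent shift.

After assembling e^{tJ} and conjugating by P, we get:

e^{tA} =
  [3*t^2*exp(-3*t) + 3*t*exp(-3*t) + exp(-3*t), 9*t^2*exp(-3*t)/2 + 9*t*exp(-3*t), -3*t*exp(-3*t)]
  [-2*t^2*exp(-3*t) - 2*t*exp(-3*t), -3*t^2*exp(-3*t) - 6*t*exp(-3*t) + exp(-3*t), 2*t*exp(-3*t)]
  [-3*t^2*exp(-3*t) - 5*t*exp(-3*t), -9*t^2*exp(-3*t)/2 - 12*t*exp(-3*t), 3*t*exp(-3*t) + exp(-3*t)]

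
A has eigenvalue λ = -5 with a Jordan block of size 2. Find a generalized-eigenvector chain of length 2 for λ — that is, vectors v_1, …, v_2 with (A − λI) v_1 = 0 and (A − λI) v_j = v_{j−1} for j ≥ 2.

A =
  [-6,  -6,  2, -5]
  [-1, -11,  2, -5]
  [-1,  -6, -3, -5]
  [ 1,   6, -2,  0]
A Jordan chain for λ = -5 of length 2:
v_1 = (-1, -1, -1, 1)ᵀ
v_2 = (1, 0, 0, 0)ᵀ

Let N = A − (-5)·I. We want v_2 with N^2 v_2 = 0 but N^1 v_2 ≠ 0; then v_{j-1} := N · v_j for j = 2, …, 2.

Pick v_2 = (1, 0, 0, 0)ᵀ.
Then v_1 = N · v_2 = (-1, -1, -1, 1)ᵀ.

Sanity check: (A − (-5)·I) v_1 = (0, 0, 0, 0)ᵀ = 0. ✓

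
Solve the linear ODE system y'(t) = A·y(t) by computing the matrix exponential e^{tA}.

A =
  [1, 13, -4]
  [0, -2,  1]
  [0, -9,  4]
e^{tA} =
  [exp(t), -3*t^2*exp(t)/2 + 13*t*exp(t), t^2*exp(t)/2 - 4*t*exp(t)]
  [0, -3*t*exp(t) + exp(t), t*exp(t)]
  [0, -9*t*exp(t), 3*t*exp(t) + exp(t)]

Strategy: write A = P · J · P⁻¹ where J is a Jordan canonical form, so e^{tA} = P · e^{tJ} · P⁻¹, and e^{tJ} can be computed block-by-block.

A has Jordan form
J =
  [1, 1, 0]
  [0, 1, 1]
  [0, 0, 1]
(up to reordering of blocks).

Per-block formulas:
  For a 3×3 Jordan block J_3(1): exp(t · J_3(1)) = e^(1t)·(I + t·N + (t^2/2)·N^2), where N is the 3×3 nilpotent shift.

After assembling e^{tJ} and conjugating by P, we get:

e^{tA} =
  [exp(t), -3*t^2*exp(t)/2 + 13*t*exp(t), t^2*exp(t)/2 - 4*t*exp(t)]
  [0, -3*t*exp(t) + exp(t), t*exp(t)]
  [0, -9*t*exp(t), 3*t*exp(t) + exp(t)]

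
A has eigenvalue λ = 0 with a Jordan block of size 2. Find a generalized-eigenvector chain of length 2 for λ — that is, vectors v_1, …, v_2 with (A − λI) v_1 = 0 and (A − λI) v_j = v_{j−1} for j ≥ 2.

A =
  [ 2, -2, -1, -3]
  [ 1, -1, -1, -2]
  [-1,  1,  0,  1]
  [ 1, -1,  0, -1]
A Jordan chain for λ = 0 of length 2:
v_1 = (2, 1, -1, 1)ᵀ
v_2 = (1, 0, 0, 0)ᵀ

Let N = A − (0)·I. We want v_2 with N^2 v_2 = 0 but N^1 v_2 ≠ 0; then v_{j-1} := N · v_j for j = 2, …, 2.

Pick v_2 = (1, 0, 0, 0)ᵀ.
Then v_1 = N · v_2 = (2, 1, -1, 1)ᵀ.

Sanity check: (A − (0)·I) v_1 = (0, 0, 0, 0)ᵀ = 0. ✓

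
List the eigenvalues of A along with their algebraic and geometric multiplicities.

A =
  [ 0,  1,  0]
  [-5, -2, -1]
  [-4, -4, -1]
λ = -1: alg = 3, geom = 1

Step 1 — factor the characteristic polynomial to read off the algebraic multiplicities:
  χ_A(x) = (x + 1)^3

Step 2 — compute geometric multiplicities via the rank-nullity identity g(λ) = n − rank(A − λI):
  rank(A − (-1)·I) = 2, so dim ker(A − (-1)·I) = n − 2 = 1

Summary:
  λ = -1: algebraic multiplicity = 3, geometric multiplicity = 1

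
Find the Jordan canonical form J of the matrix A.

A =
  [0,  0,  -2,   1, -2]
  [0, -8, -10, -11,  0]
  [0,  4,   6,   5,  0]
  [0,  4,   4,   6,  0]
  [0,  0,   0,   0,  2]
J_1(0) ⊕ J_1(0) ⊕ J_2(2) ⊕ J_1(2)

The characteristic polynomial is
  det(x·I − A) = x^5 - 6*x^4 + 12*x^3 - 8*x^2 = x^2*(x - 2)^3

Eigenvalues and multiplicities (the geometric multiplicity of λ is n − rank(A − λI), which equals the number of Jordan blocks for λ):
  λ = 0: algebraic multiplicity = 2, geometric multiplicity = 2
  λ = 2: algebraic multiplicity = 3, geometric multiplicity = 2

Determining the block sizes for each eigenvalue:
  λ = 0: gm = am = 2, so every block has size 1 → block sizes [1, 1]
  λ = 2: 2 blocks summing to 3 forces exactly one block of size 2 and the rest size 1 → block sizes [2, 1]

Assembling the blocks gives a Jordan form
J =
  [0, 0, 0, 0, 0]
  [0, 0, 0, 0, 0]
  [0, 0, 2, 1, 0]
  [0, 0, 0, 2, 0]
  [0, 0, 0, 0, 2]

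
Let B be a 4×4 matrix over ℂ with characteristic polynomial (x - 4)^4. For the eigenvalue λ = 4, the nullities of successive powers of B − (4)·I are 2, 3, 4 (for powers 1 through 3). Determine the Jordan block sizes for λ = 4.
Block sizes for λ = 4: [3, 1]

From the dimensions of kernels of powers, the number of Jordan blocks of size at least j is d_j − d_{j−1} where d_j = dim ker(N^j) (with d_0 = 0). Computing the differences gives [2, 1, 1].
The number of blocks of size exactly k is (#blocks of size ≥ k) − (#blocks of size ≥ k + 1), so the partition is: 1 block(s) of size 1, 1 block(s) of size 3.
In nonincreasing order the block sizes are [3, 1].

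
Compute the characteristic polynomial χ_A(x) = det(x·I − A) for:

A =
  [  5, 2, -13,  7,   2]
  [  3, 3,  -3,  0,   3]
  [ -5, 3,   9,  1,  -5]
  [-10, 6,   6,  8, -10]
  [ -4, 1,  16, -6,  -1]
x^5 - 24*x^4 + 225*x^3 - 1026*x^2 + 2268*x - 1944

Expanding det(x·I − A) (e.g. by cofactor expansion or by noting that A is similar to its Jordan form J, which has the same characteristic polynomial as A) gives
  χ_A(x) = x^5 - 24*x^4 + 225*x^3 - 1026*x^2 + 2268*x - 1944
which factors as (x - 6)^3*(x - 3)^2. The eigenvalues (with algebraic multiplicities) are λ = 3 with multiplicity 2, λ = 6 with multiplicity 3.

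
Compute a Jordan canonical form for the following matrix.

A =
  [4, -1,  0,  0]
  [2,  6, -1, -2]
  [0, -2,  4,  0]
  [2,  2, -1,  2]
J_3(4) ⊕ J_1(4)

The characteristic polynomial is
  det(x·I − A) = x^4 - 16*x^3 + 96*x^2 - 256*x + 256 = (x - 4)^4

Eigenvalues and multiplicities (the geometric multiplicity of λ is n − rank(A − λI), which equals the number of Jordan blocks for λ):
  λ = 4: algebraic multiplicity = 4, geometric multiplicity = 2

Determining the block sizes for each eigenvalue:
  λ = 4: with am = 4 and gm = 2, the partition is not yet determined (e.g. several partitions of 4 into 2 parts exist). Let N = A − (4)·I. Computing rank(N^1) = 2, rank(N^2) = 1, rank(N^3) = 0; the number of blocks of size ≥ j is rank(N^{j−1}) − rank(N^j), giving [2, 1, 1]. So we have 1 block(s) of size 3, 1 block(s) of size 1 → block sizes [3, 1]

Assembling the blocks gives a Jordan form
J =
  [4, 1, 0, 0]
  [0, 4, 1, 0]
  [0, 0, 4, 0]
  [0, 0, 0, 4]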